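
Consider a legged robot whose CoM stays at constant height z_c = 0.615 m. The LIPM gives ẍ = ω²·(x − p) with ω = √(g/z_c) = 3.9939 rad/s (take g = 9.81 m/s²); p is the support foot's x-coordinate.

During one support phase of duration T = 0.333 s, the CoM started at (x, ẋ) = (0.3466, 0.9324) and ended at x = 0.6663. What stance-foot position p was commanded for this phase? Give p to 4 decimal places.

p = 0.4354

ωT = 3.9939·0.333 = 1.329969; cosh(ωT) = 2.022705, sinh(ωT) = 1.758220
x(T) = p + (x₀−p)·cosh(ωT) + (ẋ₀/ω)·sinh(ωT) ⇒ p·(1 − cosh) = x(T) − x₀·cosh − (ẋ₀/ω)·sinh
numerator   = 0.6663 − (0.3466)·2.022705 − (0.9324/3.9939)·1.758220 = -0.445237
denominator = 1 − 2.022705 = -1.022705
p = -0.445237 / -1.022705 = 0.4354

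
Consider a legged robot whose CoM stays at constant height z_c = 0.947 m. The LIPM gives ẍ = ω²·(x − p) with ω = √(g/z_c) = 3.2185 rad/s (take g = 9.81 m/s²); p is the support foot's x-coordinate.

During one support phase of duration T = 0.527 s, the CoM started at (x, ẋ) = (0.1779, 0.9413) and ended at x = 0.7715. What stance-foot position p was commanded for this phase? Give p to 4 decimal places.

p = 0.2752

ωT = 3.2185·0.527 = 1.696150; cosh(ωT) = 2.818149, sinh(ωT) = 2.634761
x(T) = p + (x₀−p)·cosh(ωT) + (ẋ₀/ω)·sinh(ωT) ⇒ p·(1 − cosh) = x(T) − x₀·cosh − (ẋ₀/ω)·sinh
numerator   = 0.7715 − (0.1779)·2.818149 − (0.9413/3.2185)·2.634761 = -0.500425
denominator = 1 − 2.818149 = -1.818149
p = -0.500425 / -1.818149 = 0.2752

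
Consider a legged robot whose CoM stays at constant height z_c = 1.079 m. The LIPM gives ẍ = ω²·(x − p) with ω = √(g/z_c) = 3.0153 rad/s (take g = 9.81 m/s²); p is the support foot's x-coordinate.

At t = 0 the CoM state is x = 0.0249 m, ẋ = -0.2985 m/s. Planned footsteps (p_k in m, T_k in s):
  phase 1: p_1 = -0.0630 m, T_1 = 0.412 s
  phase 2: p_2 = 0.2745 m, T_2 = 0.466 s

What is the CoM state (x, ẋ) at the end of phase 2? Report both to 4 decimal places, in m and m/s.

x = -0.5264, ẋ = -2.2053

phase 1: p=-0.0630, T=0.412, ωT=1.242304, cosh=1.876151, sinh=1.587432; start (x,ẋ)=(0.024900, -0.298500) → end (x,ẋ)=(-0.055234, -0.139290)
phase 2: p=0.2745, T=0.466, ωT=1.405130, cosh=2.160695, sinh=1.915360; start (x,ẋ)=(-0.055234, -0.139290) → end (x,ẋ)=(-0.526435, -2.205307)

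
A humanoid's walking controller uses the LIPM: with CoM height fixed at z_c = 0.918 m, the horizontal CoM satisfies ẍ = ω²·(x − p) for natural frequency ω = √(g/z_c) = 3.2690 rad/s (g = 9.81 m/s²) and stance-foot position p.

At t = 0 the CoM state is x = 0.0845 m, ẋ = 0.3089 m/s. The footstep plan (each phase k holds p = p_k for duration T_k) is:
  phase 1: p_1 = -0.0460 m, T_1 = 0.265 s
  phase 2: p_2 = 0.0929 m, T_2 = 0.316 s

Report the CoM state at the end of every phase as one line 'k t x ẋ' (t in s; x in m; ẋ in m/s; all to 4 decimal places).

1 0.2650 0.2291 0.8498
2 0.5810 0.6274 1.8912

phase 1: p=-0.0460, T=0.265, ωT=0.866285, cosh=1.399285, sinh=0.978775; start (x,ẋ)=(0.084500, 0.308900) → end (x,ẋ)=(0.229095, 0.849789)
phase 2: p=0.0929, T=0.316, ωT=1.033004, cosh=1.582715, sinh=1.226778; start (x,ẋ)=(0.229095, 0.849789) → end (x,ẋ)=(0.627363, 1.891160)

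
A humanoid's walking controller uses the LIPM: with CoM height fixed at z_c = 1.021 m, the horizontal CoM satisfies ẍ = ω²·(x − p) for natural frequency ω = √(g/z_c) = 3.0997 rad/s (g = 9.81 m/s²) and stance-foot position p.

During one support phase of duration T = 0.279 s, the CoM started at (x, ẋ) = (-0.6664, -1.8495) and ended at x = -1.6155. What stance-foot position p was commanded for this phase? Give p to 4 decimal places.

ωT = 3.0997·0.279 = 0.864816; cosh(ωT) = 1.397849, sinh(ωT) = 0.976720
x(T) = p + (x₀−p)·cosh(ωT) + (ẋ₀/ω)·sinh(ωT) ⇒ p·(1 − cosh) = x(T) − x₀·cosh − (ẋ₀/ω)·sinh
numerator   = -1.6155 − (-0.6664)·1.397849 − (-1.8495/3.0997)·0.976720 = -0.101193
denominator = 1 − 1.397849 = -0.397849
p = -0.101193 / -0.397849 = 0.2543

p = 0.2543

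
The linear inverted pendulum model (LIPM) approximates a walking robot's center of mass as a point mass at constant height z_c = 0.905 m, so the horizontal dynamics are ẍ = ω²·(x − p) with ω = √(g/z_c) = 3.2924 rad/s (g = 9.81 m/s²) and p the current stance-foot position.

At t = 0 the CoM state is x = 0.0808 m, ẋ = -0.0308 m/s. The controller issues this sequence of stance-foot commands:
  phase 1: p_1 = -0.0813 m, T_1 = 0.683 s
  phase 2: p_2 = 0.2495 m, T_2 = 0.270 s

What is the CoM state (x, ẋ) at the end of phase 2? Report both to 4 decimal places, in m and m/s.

x = 1.5433, ẋ = 4.6828

phase 1: p=-0.0813, T=0.683, ωT=2.248709, cosh=4.790516, sinh=4.684981; start (x,ẋ)=(0.080800, -0.030800) → end (x,ẋ)=(0.651415, 2.352817)
phase 2: p=0.2495, T=0.270, ωT=0.888948, cosh=1.421829, sinh=1.010741; start (x,ẋ)=(0.651415, 2.352817) → end (x,ẋ)=(1.543251, 4.682781)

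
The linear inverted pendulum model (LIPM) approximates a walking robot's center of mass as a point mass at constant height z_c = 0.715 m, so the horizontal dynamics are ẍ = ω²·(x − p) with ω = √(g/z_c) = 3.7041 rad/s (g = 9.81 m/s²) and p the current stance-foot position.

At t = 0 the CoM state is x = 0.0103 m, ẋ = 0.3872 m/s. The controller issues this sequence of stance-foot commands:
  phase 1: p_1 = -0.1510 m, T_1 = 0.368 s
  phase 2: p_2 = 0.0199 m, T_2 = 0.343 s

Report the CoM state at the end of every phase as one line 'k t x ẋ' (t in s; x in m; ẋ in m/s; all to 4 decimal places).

1 0.3680 0.3757 1.8973
2 0.7110 1.5443 5.8089

phase 1: p=-0.1510, T=0.368, ωT=1.363109, cosh=2.082094, sinh=1.826230; start (x,ẋ)=(0.010300, 0.387200) → end (x,ẋ)=(0.375743, 1.897307)
phase 2: p=0.0199, T=0.343, ωT=1.270506, cosh=1.921673, sinh=1.640983; start (x,ẋ)=(0.375743, 1.897307) → end (x,ẋ)=(1.544255, 5.808946)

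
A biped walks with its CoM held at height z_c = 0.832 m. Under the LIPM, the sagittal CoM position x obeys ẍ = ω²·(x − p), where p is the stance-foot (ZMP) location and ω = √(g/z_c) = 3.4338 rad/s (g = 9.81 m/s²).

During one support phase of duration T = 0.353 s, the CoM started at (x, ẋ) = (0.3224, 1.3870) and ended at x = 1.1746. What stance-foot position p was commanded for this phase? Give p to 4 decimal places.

p = 0.0407

ωT = 3.4338·0.353 = 1.212131; cosh(ωT) = 1.829101, sinh(ωT) = 1.531539
x(T) = p + (x₀−p)·cosh(ωT) + (ẋ₀/ω)·sinh(ωT) ⇒ p·(1 − cosh) = x(T) − x₀·cosh − (ẋ₀/ω)·sinh
numerator   = 1.1746 − (0.3224)·1.829101 − (1.3870/3.4338)·1.531539 = -0.033730
denominator = 1 − 1.829101 = -0.829101
p = -0.033730 / -0.829101 = 0.0407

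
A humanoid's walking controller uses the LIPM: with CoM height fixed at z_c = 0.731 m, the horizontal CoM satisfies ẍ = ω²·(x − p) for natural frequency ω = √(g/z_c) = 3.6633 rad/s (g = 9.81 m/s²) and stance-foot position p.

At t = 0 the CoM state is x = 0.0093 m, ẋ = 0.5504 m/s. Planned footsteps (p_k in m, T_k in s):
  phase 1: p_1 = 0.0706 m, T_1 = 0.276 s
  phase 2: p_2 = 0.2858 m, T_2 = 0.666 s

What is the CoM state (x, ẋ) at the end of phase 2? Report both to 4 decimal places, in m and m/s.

x = 0.4410, ẋ = 0.6617

phase 1: p=0.0706, T=0.276, ωT=1.011071, cosh=1.556186, sinh=1.192357; start (x,ẋ)=(0.009300, 0.550400) → end (x,ẋ)=(0.154354, 0.588769)
phase 2: p=0.2858, T=0.666, ωT=2.439758, cosh=5.778722, sinh=5.691540; start (x,ẋ)=(0.154354, 0.588769) → end (x,ẋ)=(0.440959, 0.661703)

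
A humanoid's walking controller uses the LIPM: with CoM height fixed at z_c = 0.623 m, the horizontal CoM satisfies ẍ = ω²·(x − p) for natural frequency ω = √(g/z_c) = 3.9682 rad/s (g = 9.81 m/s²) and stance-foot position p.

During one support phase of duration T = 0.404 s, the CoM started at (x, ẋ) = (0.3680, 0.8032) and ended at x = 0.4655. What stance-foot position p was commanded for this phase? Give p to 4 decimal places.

p = 0.6109

ωT = 3.9682·0.404 = 1.603153; cosh(ωT) = 2.584967, sinh(ωT) = 2.383706
x(T) = p + (x₀−p)·cosh(ωT) + (ẋ₀/ω)·sinh(ωT) ⇒ p·(1 − cosh) = x(T) − x₀·cosh − (ẋ₀/ω)·sinh
numerator   = 0.4655 − (0.3680)·2.584967 − (0.8032/3.9682)·2.383706 = -0.968252
denominator = 1 − 2.584967 = -1.584967
p = -0.968252 / -1.584967 = 0.6109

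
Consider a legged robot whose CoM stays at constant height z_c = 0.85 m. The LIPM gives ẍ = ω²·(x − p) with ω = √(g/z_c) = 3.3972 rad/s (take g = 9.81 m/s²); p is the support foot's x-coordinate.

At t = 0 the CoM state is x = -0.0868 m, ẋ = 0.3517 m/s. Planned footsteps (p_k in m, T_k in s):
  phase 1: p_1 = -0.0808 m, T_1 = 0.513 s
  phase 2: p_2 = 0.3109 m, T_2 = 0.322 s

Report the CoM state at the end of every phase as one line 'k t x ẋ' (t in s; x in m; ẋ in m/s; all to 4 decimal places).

phase 1: p=-0.0808, T=0.513, ωT=1.742764, cosh=2.944073, sinh=2.769037; start (x,ẋ)=(-0.086800, 0.351700) → end (x,ẋ)=(0.188204, 0.978989)
phase 2: p=0.3109, T=0.322, ωT=1.093898, cosh=1.660400, sinh=1.325492; start (x,ẋ)=(0.188204, 0.978989) → end (x,ẋ)=(0.489150, 1.073018)

1 0.5130 0.1882 0.9790
2 0.8350 0.4891 1.0730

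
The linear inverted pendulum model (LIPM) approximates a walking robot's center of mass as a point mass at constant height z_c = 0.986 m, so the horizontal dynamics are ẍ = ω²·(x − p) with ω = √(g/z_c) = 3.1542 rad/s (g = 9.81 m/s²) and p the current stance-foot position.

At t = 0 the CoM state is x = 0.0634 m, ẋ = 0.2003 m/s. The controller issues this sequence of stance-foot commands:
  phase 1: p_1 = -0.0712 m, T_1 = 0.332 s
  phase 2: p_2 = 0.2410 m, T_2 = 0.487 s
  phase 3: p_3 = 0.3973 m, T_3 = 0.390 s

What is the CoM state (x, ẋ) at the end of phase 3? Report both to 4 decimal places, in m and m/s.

phase 1: p=-0.0712, T=0.332, ωT=1.047194, cosh=1.600283, sinh=1.249362; start (x,ẋ)=(0.063400, 0.200300) → end (x,ẋ)=(0.223536, 0.850960)
phase 2: p=0.2410, T=0.487, ωT=1.536095, cosh=2.430816, sinh=2.215596; start (x,ẋ)=(0.223536, 0.850960) → end (x,ẋ)=(0.796285, 1.946480)
phase 3: p=0.3973, T=0.390, ωT=1.230138, cosh=1.856977, sinh=1.564725; start (x,ẋ)=(0.796285, 1.946480) → end (x,ẋ)=(2.103810, 5.583743)

x = 2.1038, ẋ = 5.5837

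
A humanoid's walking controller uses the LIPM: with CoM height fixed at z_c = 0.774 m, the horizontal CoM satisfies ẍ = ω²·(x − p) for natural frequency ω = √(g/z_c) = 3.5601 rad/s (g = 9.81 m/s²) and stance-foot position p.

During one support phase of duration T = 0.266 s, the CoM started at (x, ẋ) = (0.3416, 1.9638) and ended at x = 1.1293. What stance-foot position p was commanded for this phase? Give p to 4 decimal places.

ωT = 3.5601·0.266 = 0.946987; cosh(ωT) = 1.482919, sinh(ωT) = 1.095011
x(T) = p + (x₀−p)·cosh(ωT) + (ẋ₀/ω)·sinh(ωT) ⇒ p·(1 − cosh) = x(T) − x₀·cosh − (ẋ₀/ω)·sinh
numerator   = 1.1293 − (0.3416)·1.482919 − (1.9638/3.5601)·1.095011 = 0.018712
denominator = 1 − 1.482919 = -0.482919
p = 0.018712 / -0.482919 = -0.0387

p = -0.0387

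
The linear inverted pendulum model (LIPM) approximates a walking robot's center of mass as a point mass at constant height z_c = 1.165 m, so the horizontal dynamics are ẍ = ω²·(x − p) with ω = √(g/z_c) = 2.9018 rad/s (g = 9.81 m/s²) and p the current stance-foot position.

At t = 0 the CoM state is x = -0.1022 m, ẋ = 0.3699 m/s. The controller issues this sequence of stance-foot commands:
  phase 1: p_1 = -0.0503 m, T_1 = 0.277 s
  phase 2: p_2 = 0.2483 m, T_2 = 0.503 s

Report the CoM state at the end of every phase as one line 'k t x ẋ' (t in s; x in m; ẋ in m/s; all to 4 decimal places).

phase 1: p=-0.0503, T=0.277, ωT=0.803799, cosh=1.340818, sinh=0.893193; start (x,ẋ)=(-0.102200, 0.369900) → end (x,ẋ)=(-0.006031, 0.361451)
phase 2: p=0.2483, T=0.503, ωT=1.459605, cosh=2.268294, sinh=2.035966; start (x,ẋ)=(-0.006031, 0.361451) → end (x,ẋ)=(-0.074995, -0.682702)

1 0.2770 -0.0060 0.3615
2 0.7800 -0.0750 -0.6827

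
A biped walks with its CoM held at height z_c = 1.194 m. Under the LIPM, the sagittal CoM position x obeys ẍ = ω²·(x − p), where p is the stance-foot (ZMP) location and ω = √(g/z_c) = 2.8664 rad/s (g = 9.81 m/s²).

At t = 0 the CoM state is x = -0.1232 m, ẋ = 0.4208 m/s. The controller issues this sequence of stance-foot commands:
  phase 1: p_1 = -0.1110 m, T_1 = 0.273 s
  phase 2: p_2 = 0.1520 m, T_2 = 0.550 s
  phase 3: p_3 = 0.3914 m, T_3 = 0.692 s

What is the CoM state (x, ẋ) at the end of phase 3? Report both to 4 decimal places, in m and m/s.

x = 0.0518, ẋ = -0.8515

phase 1: p=-0.1110, T=0.273, ωT=0.782527, cosh=1.322121, sinh=0.864872; start (x,ẋ)=(-0.123200, 0.420800) → end (x,ẋ)=(-0.000163, 0.526104)
phase 2: p=0.1520, T=0.550, ωT=1.576520, cosh=2.522392, sinh=2.315698; start (x,ẋ)=(-0.000163, 0.526104) → end (x,ẋ)=(0.193213, 0.317025)
phase 3: p=0.3914, T=0.692, ωT=1.983549, cosh=3.703036, sinh=3.565456; start (x,ẋ)=(0.193213, 0.317025) → end (x,ẋ)=(0.051845, -0.851526)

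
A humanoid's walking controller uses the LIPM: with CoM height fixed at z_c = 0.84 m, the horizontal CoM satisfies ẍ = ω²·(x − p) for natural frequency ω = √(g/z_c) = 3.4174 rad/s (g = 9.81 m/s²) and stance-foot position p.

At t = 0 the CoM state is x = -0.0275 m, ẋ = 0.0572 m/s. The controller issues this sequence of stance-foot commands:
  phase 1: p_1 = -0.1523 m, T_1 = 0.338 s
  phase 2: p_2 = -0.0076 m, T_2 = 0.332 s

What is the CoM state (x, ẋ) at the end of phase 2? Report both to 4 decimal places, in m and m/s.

x = 0.4482, ẋ = 1.6793

phase 1: p=-0.1523, T=0.338, ωT=1.155081, cosh=1.744657, sinh=1.429625; start (x,ẋ)=(-0.027500, 0.057200) → end (x,ẋ)=(0.089362, 0.709517)
phase 2: p=-0.0076, T=0.332, ωT=1.134577, cosh=1.715708, sinh=1.394149; start (x,ẋ)=(0.089362, 0.709517) → end (x,ẋ)=(0.448210, 1.679287)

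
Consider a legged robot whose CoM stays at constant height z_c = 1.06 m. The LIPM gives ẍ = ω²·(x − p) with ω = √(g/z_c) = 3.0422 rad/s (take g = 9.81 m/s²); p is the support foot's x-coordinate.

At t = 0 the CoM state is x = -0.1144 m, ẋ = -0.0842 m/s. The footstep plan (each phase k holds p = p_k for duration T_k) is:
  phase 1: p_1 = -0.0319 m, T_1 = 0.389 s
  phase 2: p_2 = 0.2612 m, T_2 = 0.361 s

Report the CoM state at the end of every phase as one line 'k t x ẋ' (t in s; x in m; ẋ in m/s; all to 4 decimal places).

phase 1: p=-0.0319, T=0.389, ωT=1.183416, cosh=1.785870, sinh=1.479639; start (x,ẋ)=(-0.114400, -0.084200) → end (x,ẋ)=(-0.220187, -0.521732)
phase 2: p=0.2612, T=0.361, ωT=1.098234, cosh=1.666163, sinh=1.332703; start (x,ẋ)=(-0.220187, -0.521732) → end (x,ẋ)=(-0.769425, -2.821001)

1 0.3890 -0.2202 -0.5217
2 0.7500 -0.7694 -2.8210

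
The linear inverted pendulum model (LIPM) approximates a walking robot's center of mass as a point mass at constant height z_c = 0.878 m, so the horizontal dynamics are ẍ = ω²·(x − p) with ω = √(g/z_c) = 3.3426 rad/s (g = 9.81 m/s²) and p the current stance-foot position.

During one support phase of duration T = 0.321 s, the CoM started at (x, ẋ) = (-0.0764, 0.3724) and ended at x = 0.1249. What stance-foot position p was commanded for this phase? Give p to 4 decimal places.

ωT = 3.3426·0.321 = 1.072975; cosh(ωT) = 1.633027, sinh(ωT) = 1.291037
x(T) = p + (x₀−p)·cosh(ωT) + (ẋ₀/ω)·sinh(ωT) ⇒ p·(1 − cosh) = x(T) − x₀·cosh − (ẋ₀/ω)·sinh
numerator   = 0.1249 − (-0.0764)·1.633027 − (0.3724/3.3426)·1.291037 = 0.105828
denominator = 1 − 1.633027 = -0.633027
p = 0.105828 / -0.633027 = -0.1672

p = -0.1672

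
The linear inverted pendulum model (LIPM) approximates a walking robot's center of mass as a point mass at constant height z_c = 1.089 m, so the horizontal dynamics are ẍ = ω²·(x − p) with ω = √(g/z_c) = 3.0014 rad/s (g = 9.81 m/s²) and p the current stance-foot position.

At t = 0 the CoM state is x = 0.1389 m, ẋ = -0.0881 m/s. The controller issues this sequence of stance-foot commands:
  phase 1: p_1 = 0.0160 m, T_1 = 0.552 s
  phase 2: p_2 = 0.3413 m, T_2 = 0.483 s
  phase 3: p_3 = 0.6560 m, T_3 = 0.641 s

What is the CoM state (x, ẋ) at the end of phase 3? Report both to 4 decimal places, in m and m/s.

x = 1.9596, ẋ = 4.0811

phase 1: p=0.0160, T=0.552, ωT=1.656773, cosh=2.716559, sinh=2.525806; start (x,ẋ)=(0.138900, -0.088100) → end (x,ẋ)=(0.275725, 0.692370)
phase 2: p=0.3413, T=0.483, ωT=1.449676, cosh=2.248190, sinh=2.013544; start (x,ẋ)=(0.275725, 0.692370) → end (x,ẋ)=(0.658365, 1.160283)
phase 3: p=0.6560, T=0.641, ωT=1.923897, cosh=3.496816, sinh=3.350779; start (x,ẋ)=(0.658365, 1.160283) → end (x,ẋ)=(1.959615, 4.081077)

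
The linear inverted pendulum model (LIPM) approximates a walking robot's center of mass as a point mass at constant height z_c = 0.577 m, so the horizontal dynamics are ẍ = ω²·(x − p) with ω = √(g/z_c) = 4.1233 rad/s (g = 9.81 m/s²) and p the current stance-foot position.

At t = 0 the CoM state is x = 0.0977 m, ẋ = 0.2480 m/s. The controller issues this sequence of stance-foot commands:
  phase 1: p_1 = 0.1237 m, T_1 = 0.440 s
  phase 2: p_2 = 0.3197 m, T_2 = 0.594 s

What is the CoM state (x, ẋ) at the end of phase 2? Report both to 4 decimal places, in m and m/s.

x = 0.3890, ẋ = 0.3605

phase 1: p=0.1237, T=0.440, ωT=1.814252, cosh=3.149722, sinh=2.986762; start (x,ẋ)=(0.097700, 0.248000) → end (x,ẋ)=(0.221449, 0.460933)
phase 2: p=0.3197, T=0.594, ωT=2.449240, cosh=5.832952, sinh=5.746593; start (x,ẋ)=(0.221449, 0.460933) → end (x,ẋ)=(0.389003, 0.360550)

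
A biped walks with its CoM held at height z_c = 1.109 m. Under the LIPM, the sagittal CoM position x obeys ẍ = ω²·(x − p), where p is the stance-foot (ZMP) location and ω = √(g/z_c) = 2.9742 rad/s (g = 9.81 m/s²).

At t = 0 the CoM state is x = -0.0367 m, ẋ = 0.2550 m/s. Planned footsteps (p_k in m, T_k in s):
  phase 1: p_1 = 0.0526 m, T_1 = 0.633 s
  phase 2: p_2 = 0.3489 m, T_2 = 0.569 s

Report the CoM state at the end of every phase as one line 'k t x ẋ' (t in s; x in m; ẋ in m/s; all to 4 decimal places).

phase 1: p=0.0526, T=0.633, ωT=1.882669, cosh=3.361600, sinh=3.209417; start (x,ẋ)=(-0.036700, 0.255000) → end (x,ẋ)=(0.027576, 0.004800)
phase 2: p=0.3489, T=0.569, ωT=1.692320, cosh=2.808080, sinh=2.623988; start (x,ẋ)=(0.027576, 0.004800) → end (x,ẋ)=(-0.549169, -2.494220)

1 0.6330 0.0276 0.0048
2 1.2020 -0.5492 -2.4942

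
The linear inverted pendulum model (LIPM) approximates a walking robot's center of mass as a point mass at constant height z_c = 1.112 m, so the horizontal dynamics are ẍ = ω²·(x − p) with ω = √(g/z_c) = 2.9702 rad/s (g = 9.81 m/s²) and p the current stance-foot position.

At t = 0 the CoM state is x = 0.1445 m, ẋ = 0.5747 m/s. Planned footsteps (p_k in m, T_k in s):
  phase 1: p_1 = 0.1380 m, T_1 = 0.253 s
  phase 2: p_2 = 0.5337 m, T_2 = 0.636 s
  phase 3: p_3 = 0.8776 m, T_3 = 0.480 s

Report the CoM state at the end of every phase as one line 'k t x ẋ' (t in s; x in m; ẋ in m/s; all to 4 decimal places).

1 0.2530 0.3059 0.7607
2 0.8890 0.5907 0.3866
3 1.3690 0.5013 -0.8199

phase 1: p=0.1380, T=0.253, ωT=0.751461, cosh=1.295886, sinh=0.824209; start (x,ẋ)=(0.144500, 0.574700) → end (x,ẋ)=(0.305898, 0.760658)
phase 2: p=0.5337, T=0.636, ωT=1.889047, cosh=3.382140, sinh=3.230924; start (x,ẋ)=(0.305898, 0.760658) → end (x,ẋ)=(0.590671, 0.386555)
phase 3: p=0.8776, T=0.480, ωT=1.425696, cosh=2.200547, sinh=1.960206; start (x,ẋ)=(0.590671, 0.386555) → end (x,ẋ)=(0.501309, -0.819926)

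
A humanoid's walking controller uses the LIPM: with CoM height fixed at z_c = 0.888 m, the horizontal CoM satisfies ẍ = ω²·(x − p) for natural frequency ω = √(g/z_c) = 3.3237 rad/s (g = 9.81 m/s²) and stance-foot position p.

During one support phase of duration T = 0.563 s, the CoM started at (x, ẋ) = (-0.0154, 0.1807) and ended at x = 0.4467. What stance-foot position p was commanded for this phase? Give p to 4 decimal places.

p = -0.1400

ωT = 3.3237·0.563 = 1.871243; cosh(ωT) = 3.325150, sinh(ωT) = 3.171217
x(T) = p + (x₀−p)·cosh(ωT) + (ẋ₀/ω)·sinh(ωT) ⇒ p·(1 − cosh) = x(T) − x₀·cosh − (ẋ₀/ω)·sinh
numerator   = 0.4467 − (-0.0154)·3.325150 − (0.1807/3.3237)·3.171217 = 0.325497
denominator = 1 − 3.325150 = -2.325150
p = 0.325497 / -2.325150 = -0.1400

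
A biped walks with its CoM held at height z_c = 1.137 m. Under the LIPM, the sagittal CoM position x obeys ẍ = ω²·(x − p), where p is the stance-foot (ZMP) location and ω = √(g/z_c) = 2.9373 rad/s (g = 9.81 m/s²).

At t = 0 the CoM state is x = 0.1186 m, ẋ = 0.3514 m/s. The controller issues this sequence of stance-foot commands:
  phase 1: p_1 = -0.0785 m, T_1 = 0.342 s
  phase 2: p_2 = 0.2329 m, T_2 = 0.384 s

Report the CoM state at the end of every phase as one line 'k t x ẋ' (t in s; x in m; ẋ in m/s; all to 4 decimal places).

1 0.3420 0.3681 1.2286
2 0.7260 1.0420 2.6458

phase 1: p=-0.0785, T=0.342, ωT=1.004557, cosh=1.548452, sinh=1.182245; start (x,ẋ)=(0.118600, 0.351400) → end (x,ẋ)=(0.368136, 1.228577)
phase 2: p=0.2329, T=0.384, ωT=1.127923, cosh=1.706469, sinh=1.382765; start (x,ẋ)=(0.368136, 1.228577) → end (x,ẋ)=(1.042042, 2.645803)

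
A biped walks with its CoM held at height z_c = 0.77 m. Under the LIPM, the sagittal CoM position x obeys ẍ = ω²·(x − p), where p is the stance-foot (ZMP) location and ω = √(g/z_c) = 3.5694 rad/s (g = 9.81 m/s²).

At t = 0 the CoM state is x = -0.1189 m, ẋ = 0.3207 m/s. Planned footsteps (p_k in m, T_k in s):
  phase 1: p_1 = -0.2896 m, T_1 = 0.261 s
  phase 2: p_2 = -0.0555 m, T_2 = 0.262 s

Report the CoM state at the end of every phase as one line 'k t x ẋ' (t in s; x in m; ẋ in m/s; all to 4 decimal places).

phase 1: p=-0.2896, T=0.261, ωT=0.931613, cosh=1.466260, sinh=1.072342; start (x,ẋ)=(-0.118900, 0.320700) → end (x,ẋ)=(0.057037, 1.123604)
phase 2: p=-0.0555, T=0.262, ωT=0.935183, cosh=1.470097, sinh=1.077583; start (x,ẋ)=(0.057037, 1.123604) → end (x,ẋ)=(0.449151, 2.084661)

1 0.2610 0.0570 1.1236
2 0.5230 0.4492 2.0847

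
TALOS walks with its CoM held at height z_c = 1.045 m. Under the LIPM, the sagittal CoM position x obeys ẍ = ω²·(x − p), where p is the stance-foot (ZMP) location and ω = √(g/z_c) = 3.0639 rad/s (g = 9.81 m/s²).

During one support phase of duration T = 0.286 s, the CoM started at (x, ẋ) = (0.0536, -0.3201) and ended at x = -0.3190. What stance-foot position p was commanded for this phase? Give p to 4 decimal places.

p = 0.7108

ωT = 3.0639·0.286 = 0.876275; cosh(ωT) = 1.409134, sinh(ωT) = 0.992803
x(T) = p + (x₀−p)·cosh(ωT) + (ẋ₀/ω)·sinh(ωT) ⇒ p·(1 − cosh) = x(T) − x₀·cosh − (ẋ₀/ω)·sinh
numerator   = -0.3190 − (0.0536)·1.409134 − (-0.3201/3.0639)·0.992803 = -0.290807
denominator = 1 − 1.409134 = -0.409134
p = -0.290807 / -0.409134 = 0.7108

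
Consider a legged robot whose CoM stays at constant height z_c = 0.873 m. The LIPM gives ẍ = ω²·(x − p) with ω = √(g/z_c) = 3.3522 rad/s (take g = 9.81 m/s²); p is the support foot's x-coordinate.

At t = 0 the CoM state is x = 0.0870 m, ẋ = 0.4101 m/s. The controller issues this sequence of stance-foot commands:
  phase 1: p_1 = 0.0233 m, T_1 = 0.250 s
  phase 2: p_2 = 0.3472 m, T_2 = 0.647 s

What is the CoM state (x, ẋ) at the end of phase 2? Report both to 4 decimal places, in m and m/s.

phase 1: p=0.0233, T=0.250, ωT=0.838050, cosh=1.372204, sinh=0.939651; start (x,ẋ)=(0.087000, 0.410100) → end (x,ẋ)=(0.225664, 0.763389)
phase 2: p=0.3472, T=0.647, ωT=2.168873, cosh=4.431364, sinh=4.317058; start (x,ẋ)=(0.225664, 0.763389) → end (x,ẋ)=(0.791744, 1.624030)

x = 0.7917, ẋ = 1.6240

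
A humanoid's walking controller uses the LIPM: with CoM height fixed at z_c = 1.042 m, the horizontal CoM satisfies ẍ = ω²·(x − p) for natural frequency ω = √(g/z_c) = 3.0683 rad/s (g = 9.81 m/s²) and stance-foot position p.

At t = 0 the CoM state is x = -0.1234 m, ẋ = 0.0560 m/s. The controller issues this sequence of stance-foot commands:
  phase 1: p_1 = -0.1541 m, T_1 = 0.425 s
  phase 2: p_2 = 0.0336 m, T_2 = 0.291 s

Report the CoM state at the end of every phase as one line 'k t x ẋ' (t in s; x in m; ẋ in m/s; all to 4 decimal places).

1 0.4250 -0.0622 0.2715
2 0.7160 -0.0131 0.0882

phase 1: p=-0.1541, T=0.425, ωT=1.304027, cosh=1.977770, sinh=1.706334; start (x,ẋ)=(-0.123400, 0.056000) → end (x,ẋ)=(-0.062240, 0.271486)
phase 2: p=0.0336, T=0.291, ωT=0.892875, cosh=1.425809, sinh=1.016332; start (x,ẋ)=(-0.062240, 0.271486) → end (x,ẋ)=(-0.013123, 0.088219)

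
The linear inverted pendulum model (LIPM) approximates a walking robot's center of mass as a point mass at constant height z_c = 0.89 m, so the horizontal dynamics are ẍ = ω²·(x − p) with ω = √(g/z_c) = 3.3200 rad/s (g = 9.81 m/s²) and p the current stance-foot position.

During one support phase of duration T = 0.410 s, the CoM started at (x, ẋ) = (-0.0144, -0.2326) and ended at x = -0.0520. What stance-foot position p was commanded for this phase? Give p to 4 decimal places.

p = -0.0979

ωT = 3.3200·0.410 = 1.361200; cosh(ωT) = 2.078612, sinh(ωT) = 1.822259
x(T) = p + (x₀−p)·cosh(ωT) + (ẋ₀/ω)·sinh(ωT) ⇒ p·(1 − cosh) = x(T) − x₀·cosh − (ẋ₀/ω)·sinh
numerator   = -0.0520 − (-0.0144)·2.078612 − (-0.2326/3.3200)·1.822259 = 0.105600
denominator = 1 − 2.078612 = -1.078612
p = 0.105600 / -1.078612 = -0.0979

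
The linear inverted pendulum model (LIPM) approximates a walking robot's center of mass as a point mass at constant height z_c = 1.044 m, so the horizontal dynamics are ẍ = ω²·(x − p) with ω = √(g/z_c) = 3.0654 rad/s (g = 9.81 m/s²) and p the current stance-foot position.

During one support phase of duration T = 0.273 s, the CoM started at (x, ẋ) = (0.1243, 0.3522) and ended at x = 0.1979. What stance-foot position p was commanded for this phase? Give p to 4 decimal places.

ωT = 3.0654·0.273 = 0.836854; cosh(ωT) = 1.371081, sinh(ωT) = 0.938010
x(T) = p + (x₀−p)·cosh(ωT) + (ẋ₀/ω)·sinh(ωT) ⇒ p·(1 − cosh) = x(T) − x₀·cosh − (ẋ₀/ω)·sinh
numerator   = 0.1979 − (0.1243)·1.371081 − (0.3522/3.0654)·0.938010 = -0.080298
denominator = 1 − 1.371081 = -0.371081
p = -0.080298 / -0.371081 = 0.2164

p = 0.2164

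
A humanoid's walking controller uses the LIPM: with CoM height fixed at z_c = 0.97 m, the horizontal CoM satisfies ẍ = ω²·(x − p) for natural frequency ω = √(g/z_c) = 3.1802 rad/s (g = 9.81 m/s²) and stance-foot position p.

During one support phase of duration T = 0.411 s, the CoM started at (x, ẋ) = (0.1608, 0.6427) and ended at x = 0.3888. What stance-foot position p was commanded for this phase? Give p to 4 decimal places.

ωT = 3.1802·0.411 = 1.307062; cosh(ωT) = 1.982958, sinh(ωT) = 1.712344
x(T) = p + (x₀−p)·cosh(ωT) + (ẋ₀/ω)·sinh(ωT) ⇒ p·(1 − cosh) = x(T) − x₀·cosh − (ẋ₀/ω)·sinh
numerator   = 0.3888 − (0.1608)·1.982958 − (0.6427/3.1802)·1.712344 = -0.276114
denominator = 1 − 1.982958 = -0.982958
p = -0.276114 / -0.982958 = 0.2809

p = 0.2809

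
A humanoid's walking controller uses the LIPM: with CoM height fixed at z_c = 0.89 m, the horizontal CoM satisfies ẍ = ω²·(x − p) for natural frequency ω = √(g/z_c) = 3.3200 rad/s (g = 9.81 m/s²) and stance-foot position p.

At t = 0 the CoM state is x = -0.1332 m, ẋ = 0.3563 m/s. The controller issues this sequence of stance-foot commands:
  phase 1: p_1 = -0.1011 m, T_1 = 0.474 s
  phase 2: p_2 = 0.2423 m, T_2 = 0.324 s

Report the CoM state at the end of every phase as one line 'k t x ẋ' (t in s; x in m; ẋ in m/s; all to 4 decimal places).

1 0.4740 0.0659 0.6504
2 0.7980 0.2074 0.3056

phase 1: p=-0.1011, T=0.474, ωT=1.573680, cosh=2.515825, sinh=2.308544; start (x,ẋ)=(-0.133200, 0.356300) → end (x,ẋ)=(0.065893, 0.650362)
phase 2: p=0.2423, T=0.324, ωT=1.075680, cosh=1.636526, sinh=1.295460; start (x,ẋ)=(0.065893, 0.650362) → end (x,ẋ)=(0.207376, 0.305622)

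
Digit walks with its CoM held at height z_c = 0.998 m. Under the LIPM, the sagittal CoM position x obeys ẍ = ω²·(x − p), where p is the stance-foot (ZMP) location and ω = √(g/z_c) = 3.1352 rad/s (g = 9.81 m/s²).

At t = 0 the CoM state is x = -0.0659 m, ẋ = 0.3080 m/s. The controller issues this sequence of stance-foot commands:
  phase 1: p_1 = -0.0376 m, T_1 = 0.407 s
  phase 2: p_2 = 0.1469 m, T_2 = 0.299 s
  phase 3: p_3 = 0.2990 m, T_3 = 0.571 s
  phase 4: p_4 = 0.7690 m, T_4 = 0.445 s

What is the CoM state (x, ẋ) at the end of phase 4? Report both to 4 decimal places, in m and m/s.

x = -0.0425, ẋ = -2.1481

phase 1: p=-0.0376, T=0.407, ωT=1.276026, cosh=1.930760, sinh=1.651616; start (x,ẋ)=(-0.065900, 0.308000) → end (x,ẋ)=(0.070013, 0.448133)
phase 2: p=0.1469, T=0.299, ωT=0.937425, cosh=1.472516, sinh=1.080881; start (x,ẋ)=(0.070013, 0.448133) → end (x,ẋ)=(0.188180, 0.399330)
phase 3: p=0.2990, T=0.571, ωT=1.790199, cosh=3.078786, sinh=2.911859; start (x,ẋ)=(0.188180, 0.399330) → end (x,ẋ)=(0.328691, 0.217744)
phase 4: p=0.7690, T=0.445, ωT=1.395164, cosh=2.141714, sinh=1.893922; start (x,ẋ)=(0.328691, 0.217744) → end (x,ẋ)=(-0.042481, -2.148132)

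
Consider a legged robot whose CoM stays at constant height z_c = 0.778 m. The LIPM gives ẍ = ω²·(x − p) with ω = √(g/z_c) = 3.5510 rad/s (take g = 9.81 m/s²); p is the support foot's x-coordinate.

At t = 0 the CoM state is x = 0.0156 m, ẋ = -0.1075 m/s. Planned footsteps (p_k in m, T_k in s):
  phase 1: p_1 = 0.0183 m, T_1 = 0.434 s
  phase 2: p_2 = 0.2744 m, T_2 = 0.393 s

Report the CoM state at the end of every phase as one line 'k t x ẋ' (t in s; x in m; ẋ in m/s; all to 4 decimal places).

phase 1: p=0.0183, T=0.434, ωT=1.541134, cosh=2.442011, sinh=2.227872; start (x,ẋ)=(0.015600, -0.107500) → end (x,ẋ)=(-0.055738, -0.283876)
phase 2: p=0.2744, T=0.393, ωT=1.395543, cosh=2.142432, sinh=1.894734; start (x,ẋ)=(-0.055738, -0.283876) → end (x,ẋ)=(-0.584369, -2.829421)

1 0.4340 -0.0557 -0.2839
2 0.8270 -0.5844 -2.8294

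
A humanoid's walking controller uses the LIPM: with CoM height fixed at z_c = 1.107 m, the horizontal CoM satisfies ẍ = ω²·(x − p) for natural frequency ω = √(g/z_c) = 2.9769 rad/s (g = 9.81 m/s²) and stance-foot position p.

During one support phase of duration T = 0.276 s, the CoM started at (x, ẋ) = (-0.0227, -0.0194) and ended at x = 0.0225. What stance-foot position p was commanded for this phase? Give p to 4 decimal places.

p = -0.1661

ωT = 2.9769·0.276 = 0.821624; cosh(ωT) = 1.356954, sinh(ωT) = 0.917237
x(T) = p + (x₀−p)·cosh(ωT) + (ẋ₀/ω)·sinh(ωT) ⇒ p·(1 − cosh) = x(T) − x₀·cosh − (ẋ₀/ω)·sinh
numerator   = 0.0225 − (-0.0227)·1.356954 − (-0.0194/2.9769)·0.917237 = 0.059280
denominator = 1 − 1.356954 = -0.356954
p = 0.059280 / -0.356954 = -0.1661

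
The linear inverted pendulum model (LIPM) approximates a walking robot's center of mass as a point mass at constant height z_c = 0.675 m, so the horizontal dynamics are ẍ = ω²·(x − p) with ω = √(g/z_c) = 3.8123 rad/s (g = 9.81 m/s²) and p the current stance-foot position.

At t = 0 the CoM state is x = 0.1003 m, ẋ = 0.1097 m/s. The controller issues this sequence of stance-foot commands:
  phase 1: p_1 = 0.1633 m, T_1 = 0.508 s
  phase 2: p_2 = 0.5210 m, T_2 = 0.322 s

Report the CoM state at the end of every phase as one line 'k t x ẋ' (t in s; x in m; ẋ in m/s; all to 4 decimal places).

phase 1: p=0.1633, T=0.508, ωT=1.936648, cosh=3.539827, sinh=3.395640; start (x,ẋ)=(0.100300, 0.109700) → end (x,ẋ)=(0.038001, -0.427229)
phase 2: p=0.5210, T=0.322, ωT=1.227561, cosh=1.852950, sinh=1.559944; start (x,ẋ)=(0.038001, -0.427229) → end (x,ẋ)=(-0.548789, -3.664013)

1 0.5080 0.0380 -0.4272
2 0.8300 -0.5488 -3.6640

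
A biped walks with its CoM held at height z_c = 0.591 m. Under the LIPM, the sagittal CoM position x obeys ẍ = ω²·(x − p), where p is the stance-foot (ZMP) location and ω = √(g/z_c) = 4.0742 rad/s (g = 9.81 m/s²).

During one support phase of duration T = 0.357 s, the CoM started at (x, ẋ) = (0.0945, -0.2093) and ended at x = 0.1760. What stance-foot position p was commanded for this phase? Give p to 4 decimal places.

ωT = 4.0742·0.357 = 1.454489; cosh(ωT) = 2.257908, sinh(ωT) = 2.024388
x(T) = p + (x₀−p)·cosh(ωT) + (ẋ₀/ω)·sinh(ωT) ⇒ p·(1 − cosh) = x(T) − x₀·cosh − (ẋ₀/ω)·sinh
numerator   = 0.1760 − (0.0945)·2.257908 − (-0.2093/4.0742)·2.024388 = 0.066625
denominator = 1 − 2.257908 = -1.257908
p = 0.066625 / -1.257908 = -0.0530

p = -0.0530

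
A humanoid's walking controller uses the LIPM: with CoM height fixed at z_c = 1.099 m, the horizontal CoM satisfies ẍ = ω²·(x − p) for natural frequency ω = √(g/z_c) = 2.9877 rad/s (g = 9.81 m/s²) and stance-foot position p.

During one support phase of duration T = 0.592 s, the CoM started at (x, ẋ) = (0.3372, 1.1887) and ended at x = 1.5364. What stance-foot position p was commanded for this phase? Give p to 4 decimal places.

ωT = 2.9877·0.592 = 1.768718; cosh(ωT) = 3.016943, sinh(ωT) = 2.846391
x(T) = p + (x₀−p)·cosh(ωT) + (ẋ₀/ω)·sinh(ωT) ⇒ p·(1 − cosh) = x(T) − x₀·cosh − (ẋ₀/ω)·sinh
numerator   = 1.5364 − (0.3372)·3.016943 − (1.1887/2.9877)·2.846391 = -0.613391
denominator = 1 − 3.016943 = -2.016943
p = -0.613391 / -2.016943 = 0.3041

p = 0.3041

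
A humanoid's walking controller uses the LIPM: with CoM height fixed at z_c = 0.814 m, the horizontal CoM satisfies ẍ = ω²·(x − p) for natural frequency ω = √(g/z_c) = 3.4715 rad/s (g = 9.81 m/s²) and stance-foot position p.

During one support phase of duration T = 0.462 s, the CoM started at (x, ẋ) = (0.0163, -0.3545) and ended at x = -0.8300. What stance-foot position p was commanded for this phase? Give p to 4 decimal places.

ωT = 3.4715·0.462 = 1.603833; cosh(ωT) = 2.586589, sinh(ωT) = 2.385465
x(T) = p + (x₀−p)·cosh(ωT) + (ẋ₀/ω)·sinh(ωT) ⇒ p·(1 − cosh) = x(T) − x₀·cosh − (ẋ₀/ω)·sinh
numerator   = -0.8300 − (0.0163)·2.586589 − (-0.3545/3.4715)·2.385465 = -0.628564
denominator = 1 − 2.586589 = -1.586589
p = -0.628564 / -1.586589 = 0.3962

p = 0.3962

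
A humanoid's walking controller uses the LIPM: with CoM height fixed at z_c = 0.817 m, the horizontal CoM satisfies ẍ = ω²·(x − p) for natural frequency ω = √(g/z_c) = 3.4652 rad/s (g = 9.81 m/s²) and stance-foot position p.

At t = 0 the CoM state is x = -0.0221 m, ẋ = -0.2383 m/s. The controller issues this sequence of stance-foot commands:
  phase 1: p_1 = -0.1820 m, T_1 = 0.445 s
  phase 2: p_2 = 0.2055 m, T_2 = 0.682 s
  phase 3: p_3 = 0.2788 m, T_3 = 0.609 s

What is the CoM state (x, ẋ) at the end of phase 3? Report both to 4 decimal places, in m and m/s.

phase 1: p=-0.1820, T=0.445, ωT=1.542014, cosh=2.443972, sinh=2.230022; start (x,ẋ)=(-0.022100, -0.238300) → end (x,ẋ)=(0.055434, 0.653224)
phase 2: p=0.2055, T=0.682, ωT=2.363266, cosh=5.359857, sinh=5.265745; start (x,ẋ)=(0.055434, 0.653224) → end (x,ẋ)=(0.393811, 0.762950)
phase 3: p=0.2788, T=0.609, ωT=2.110307, cosh=4.185987, sinh=4.064786; start (x,ẋ)=(0.393811, 0.762950) → end (x,ẋ)=(1.655197, 4.813659)

x = 1.6552, ẋ = 4.8137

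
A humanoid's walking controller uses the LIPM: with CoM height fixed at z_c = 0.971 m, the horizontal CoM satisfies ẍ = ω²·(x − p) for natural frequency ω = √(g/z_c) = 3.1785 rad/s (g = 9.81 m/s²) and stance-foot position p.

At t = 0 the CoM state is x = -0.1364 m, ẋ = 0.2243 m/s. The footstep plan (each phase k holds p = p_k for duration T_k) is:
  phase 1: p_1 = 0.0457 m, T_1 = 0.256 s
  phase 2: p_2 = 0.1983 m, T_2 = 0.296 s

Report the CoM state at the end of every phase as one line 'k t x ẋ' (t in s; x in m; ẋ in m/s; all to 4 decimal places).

phase 1: p=0.0457, T=0.256, ωT=0.813696, cosh=1.349724, sinh=0.906507; start (x,ẋ)=(-0.136400, 0.224300) → end (x,ẋ)=(-0.136114, -0.221948)
phase 2: p=0.1983, T=0.296, ωT=0.940836, cosh=1.476212, sinh=1.085911; start (x,ẋ)=(-0.136114, -0.221948) → end (x,ẋ)=(-0.371193, -1.481896)

1 0.2560 -0.1361 -0.2219
2 0.5520 -0.3712 -1.4819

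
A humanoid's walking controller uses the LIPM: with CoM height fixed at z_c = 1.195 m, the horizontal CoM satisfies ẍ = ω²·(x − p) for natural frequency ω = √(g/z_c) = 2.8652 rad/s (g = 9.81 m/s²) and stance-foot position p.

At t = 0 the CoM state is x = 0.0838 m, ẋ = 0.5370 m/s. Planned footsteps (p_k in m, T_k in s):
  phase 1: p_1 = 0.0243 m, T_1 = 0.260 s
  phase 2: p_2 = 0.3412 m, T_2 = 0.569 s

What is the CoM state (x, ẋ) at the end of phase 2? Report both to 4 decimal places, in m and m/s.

phase 1: p=0.0243, T=0.260, ωT=0.744952, cosh=1.290549, sinh=0.815792; start (x,ẋ)=(0.083800, 0.537000) → end (x,ẋ)=(0.253985, 0.832100)
phase 2: p=0.3412, T=0.569, ωT=1.630299, cosh=2.650636, sinh=2.454764; start (x,ẋ)=(0.253985, 0.832100) → end (x,ẋ)=(0.822927, 1.592174)

x = 0.8229, ẋ = 1.5922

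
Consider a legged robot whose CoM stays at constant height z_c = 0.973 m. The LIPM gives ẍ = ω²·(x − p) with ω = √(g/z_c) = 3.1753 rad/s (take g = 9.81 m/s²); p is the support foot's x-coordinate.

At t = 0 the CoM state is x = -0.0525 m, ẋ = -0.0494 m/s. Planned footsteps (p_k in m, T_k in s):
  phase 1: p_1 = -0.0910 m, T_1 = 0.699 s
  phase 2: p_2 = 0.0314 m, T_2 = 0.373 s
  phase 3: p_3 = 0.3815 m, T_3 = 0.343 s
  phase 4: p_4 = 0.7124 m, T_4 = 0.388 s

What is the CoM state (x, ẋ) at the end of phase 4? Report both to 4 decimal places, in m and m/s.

phase 1: p=-0.0910, T=0.699, ωT=2.219535, cosh=4.655854, sinh=4.547194; start (x,ẋ)=(-0.052500, -0.049400) → end (x,ẋ)=(0.017507, 0.325891)
phase 2: p=0.0314, T=0.373, ωT=1.184387, cosh=1.787308, sinh=1.481374; start (x,ẋ)=(0.017507, 0.325891) → end (x,ẋ)=(0.158607, 0.517118)
phase 3: p=0.3815, T=0.343, ωT=1.089128, cosh=1.654096, sinh=1.317586; start (x,ẋ)=(0.158607, 0.517118) → end (x,ẋ)=(0.227391, -0.077162)
phase 4: p=0.7124, T=0.388, ωT=1.232016, cosh=1.859919, sinh=1.568216; start (x,ẋ)=(0.227391, -0.077162) → end (x,ẋ)=(-0.227787, -2.558645)

x = -0.2278, ẋ = -2.5586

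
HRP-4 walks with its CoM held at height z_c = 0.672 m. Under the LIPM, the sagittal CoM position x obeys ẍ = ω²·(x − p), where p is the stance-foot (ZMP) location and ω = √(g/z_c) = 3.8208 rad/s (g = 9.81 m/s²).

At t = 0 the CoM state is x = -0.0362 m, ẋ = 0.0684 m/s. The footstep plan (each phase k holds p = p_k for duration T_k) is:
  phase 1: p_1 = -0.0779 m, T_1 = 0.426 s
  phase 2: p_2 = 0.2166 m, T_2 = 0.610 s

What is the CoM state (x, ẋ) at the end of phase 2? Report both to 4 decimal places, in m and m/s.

x = 0.2487, ẋ = 0.2305

phase 1: p=-0.0779, T=0.426, ωT=1.627661, cosh=2.644169, sinh=2.447781; start (x,ẋ)=(-0.036200, 0.068400) → end (x,ẋ)=(0.076182, 0.570860)
phase 2: p=0.2166, T=0.610, ωT=2.330688, cosh=5.191122, sinh=5.093893; start (x,ẋ)=(0.076182, 0.570860) → end (x,ẋ)=(0.248744, 0.230483)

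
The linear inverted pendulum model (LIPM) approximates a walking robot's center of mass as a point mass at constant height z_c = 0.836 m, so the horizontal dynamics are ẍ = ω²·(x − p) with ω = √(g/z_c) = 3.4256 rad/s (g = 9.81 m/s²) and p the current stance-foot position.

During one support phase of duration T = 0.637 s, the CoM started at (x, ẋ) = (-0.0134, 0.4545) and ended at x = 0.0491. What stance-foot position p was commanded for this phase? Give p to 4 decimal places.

ωT = 3.4256·0.637 = 2.182107; cosh(ωT) = 4.488885, sinh(ωT) = 4.376082
x(T) = p + (x₀−p)·cosh(ωT) + (ẋ₀/ω)·sinh(ωT) ⇒ p·(1 − cosh) = x(T) − x₀·cosh − (ẋ₀/ω)·sinh
numerator   = 0.0491 − (-0.0134)·4.488885 − (0.4545/3.4256)·4.376082 = -0.471356
denominator = 1 − 4.488885 = -3.488885
p = -0.471356 / -3.488885 = 0.1351

p = 0.1351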